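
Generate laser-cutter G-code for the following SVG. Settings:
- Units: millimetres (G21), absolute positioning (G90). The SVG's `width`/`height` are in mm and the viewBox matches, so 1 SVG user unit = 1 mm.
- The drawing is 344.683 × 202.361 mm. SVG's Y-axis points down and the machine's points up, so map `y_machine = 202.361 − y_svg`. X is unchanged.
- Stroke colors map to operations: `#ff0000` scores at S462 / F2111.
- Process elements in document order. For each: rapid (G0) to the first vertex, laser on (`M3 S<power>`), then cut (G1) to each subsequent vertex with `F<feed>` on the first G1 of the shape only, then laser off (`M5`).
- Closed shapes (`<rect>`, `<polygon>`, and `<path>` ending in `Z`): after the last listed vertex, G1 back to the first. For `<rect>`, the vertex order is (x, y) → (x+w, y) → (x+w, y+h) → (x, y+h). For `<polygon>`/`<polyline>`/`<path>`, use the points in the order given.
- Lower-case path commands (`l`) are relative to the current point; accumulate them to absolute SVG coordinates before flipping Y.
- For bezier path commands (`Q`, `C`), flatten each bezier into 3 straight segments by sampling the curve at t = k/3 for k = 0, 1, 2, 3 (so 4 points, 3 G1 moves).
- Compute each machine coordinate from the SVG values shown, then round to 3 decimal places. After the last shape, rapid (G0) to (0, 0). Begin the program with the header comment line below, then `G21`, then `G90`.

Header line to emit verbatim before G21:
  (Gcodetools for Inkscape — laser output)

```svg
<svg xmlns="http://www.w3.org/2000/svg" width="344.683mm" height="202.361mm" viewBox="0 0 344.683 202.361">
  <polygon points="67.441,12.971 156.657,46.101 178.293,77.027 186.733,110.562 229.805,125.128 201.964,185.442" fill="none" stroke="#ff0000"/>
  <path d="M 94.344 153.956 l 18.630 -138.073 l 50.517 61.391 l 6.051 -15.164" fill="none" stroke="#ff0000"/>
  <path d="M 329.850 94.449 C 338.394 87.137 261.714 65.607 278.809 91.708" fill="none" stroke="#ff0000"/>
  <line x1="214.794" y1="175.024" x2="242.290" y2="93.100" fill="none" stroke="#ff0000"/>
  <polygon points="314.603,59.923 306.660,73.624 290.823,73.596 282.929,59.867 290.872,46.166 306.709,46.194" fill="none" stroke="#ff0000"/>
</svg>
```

(Gcodetools for Inkscape — laser output)
G21
G90
G0 X67.441 Y189.390
M3 S462
G1 X156.657 Y156.260 F2111
G1 X178.293 Y125.334
G1 X186.733 Y91.799
G1 X229.805 Y77.233
G1 X201.964 Y16.919
G1 X67.441 Y189.390
M5
G0 X94.344 Y48.405
M3 S462
G1 X112.974 Y186.478 F2111
G1 X163.491 Y125.087
G1 X169.542 Y140.251
M5
G0 X329.850 Y107.912
M3 S462
G1 X316.616 Y117.673 F2111
G1 X286.343 Y123.168
G1 X278.809 Y110.653
M5
G0 X214.794 Y27.337
M3 S462
G1 X242.290 Y109.261 F2111
M5
G0 X314.603 Y142.438
M3 S462
G1 X306.660 Y128.737 F2111
G1 X290.823 Y128.765
G1 X282.929 Y142.494
G1 X290.872 Y156.195
G1 X306.709 Y156.167
G1 X314.603 Y142.438
M5
G0 X0.000 Y0.000

Since the viewBox matches the mm dimensions, user units are millimetres directly. The only transform is the Y-flip y_m = 202.361 − y_svg.

Shape 1 is a closed polygon drawn with `<polygon>`. Its stroke #ff0000 means score at S462, F2111. After flipping Y the toolpath is (67.441,189.390) → (156.657,156.260) → (178.293,125.334) → (186.733,91.799) → (229.805,77.233) → (201.964,16.919) → (67.441,189.390), returning to the start.

Shape 2 is a open polyline drawn with `<path>`. Its stroke #ff0000 means score at S462, F2111. After flipping Y the toolpath is (94.344,48.405) → (112.974,186.478) → (163.491,125.087) → (169.542,140.251).

Shape 3 is a cubic bezier drawn with `<path>`. Its stroke #ff0000 means score at S462, F2111. After flipping Y the toolpath is (329.850,107.912) → (316.616,117.673) → (286.343,123.168) → (278.809,110.653).

Shape 4 is a line segment drawn with `<line>`. Its stroke #ff0000 means score at S462, F2111. After flipping Y the toolpath is (214.794,27.337) → (242.290,109.261).

Shape 5 is a regular polygon drawn with `<polygon>`. Its stroke #ff0000 means score at S462, F2111. After flipping Y the toolpath is (314.603,142.438) → (306.660,128.737) → (290.823,128.765) → (282.929,142.494) → (290.872,156.195) → (306.709,156.167) → (314.603,142.438), returning to the start.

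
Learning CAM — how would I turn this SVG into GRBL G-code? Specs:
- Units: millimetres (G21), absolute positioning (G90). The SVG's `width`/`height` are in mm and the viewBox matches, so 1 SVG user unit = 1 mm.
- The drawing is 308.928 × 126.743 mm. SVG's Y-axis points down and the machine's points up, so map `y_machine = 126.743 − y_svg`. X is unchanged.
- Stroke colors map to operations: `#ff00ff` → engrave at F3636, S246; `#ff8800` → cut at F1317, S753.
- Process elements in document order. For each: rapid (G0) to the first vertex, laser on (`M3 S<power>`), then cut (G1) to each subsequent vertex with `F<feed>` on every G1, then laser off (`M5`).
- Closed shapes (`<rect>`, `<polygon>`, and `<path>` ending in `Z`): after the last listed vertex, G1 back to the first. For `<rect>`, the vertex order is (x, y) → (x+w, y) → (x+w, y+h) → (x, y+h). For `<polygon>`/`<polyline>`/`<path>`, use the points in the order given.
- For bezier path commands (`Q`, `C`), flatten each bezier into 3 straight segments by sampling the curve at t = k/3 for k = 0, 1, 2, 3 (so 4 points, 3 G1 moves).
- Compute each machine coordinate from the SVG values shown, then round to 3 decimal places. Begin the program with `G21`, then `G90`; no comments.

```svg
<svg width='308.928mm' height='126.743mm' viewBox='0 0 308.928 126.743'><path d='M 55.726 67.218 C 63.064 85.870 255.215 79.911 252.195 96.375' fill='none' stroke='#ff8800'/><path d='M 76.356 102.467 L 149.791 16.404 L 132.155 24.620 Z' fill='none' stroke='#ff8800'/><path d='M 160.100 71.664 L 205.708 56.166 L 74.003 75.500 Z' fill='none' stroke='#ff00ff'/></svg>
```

1 u = 1 mm; y_m = 126.743 − y.

[1] `<path>` cubic bezier, #ff8800→cut S753 F1317: (55.726,59.525) → (110.595,47.335) → (204.231,41.100) → (252.195,30.368)

[2] `<path>` closed polygon, #ff8800→cut S753 F1317: (76.356,24.276) → (149.791,110.339) → (132.155,102.123) → (76.356,24.276) (closed)

[3] `<path>` closed polygon, #ff00ff→engrave S246 F3636: (160.100,55.079) → (205.708,70.577) → (74.003,51.243) → (160.100,55.079) (closed)

G21
G90
G0 X55.726 Y59.525
M3 S753
G1 X110.595 Y47.335 F1317
G1 X204.231 Y41.100 F1317
G1 X252.195 Y30.368 F1317
M5
G0 X76.356 Y24.276
M3 S753
G1 X149.791 Y110.339 F1317
G1 X132.155 Y102.123 F1317
G1 X76.356 Y24.276 F1317
M5
G0 X160.100 Y55.079
M3 S246
G1 X205.708 Y70.577 F3636
G1 X74.003 Y51.243 F3636
G1 X160.100 Y55.079 F3636
M5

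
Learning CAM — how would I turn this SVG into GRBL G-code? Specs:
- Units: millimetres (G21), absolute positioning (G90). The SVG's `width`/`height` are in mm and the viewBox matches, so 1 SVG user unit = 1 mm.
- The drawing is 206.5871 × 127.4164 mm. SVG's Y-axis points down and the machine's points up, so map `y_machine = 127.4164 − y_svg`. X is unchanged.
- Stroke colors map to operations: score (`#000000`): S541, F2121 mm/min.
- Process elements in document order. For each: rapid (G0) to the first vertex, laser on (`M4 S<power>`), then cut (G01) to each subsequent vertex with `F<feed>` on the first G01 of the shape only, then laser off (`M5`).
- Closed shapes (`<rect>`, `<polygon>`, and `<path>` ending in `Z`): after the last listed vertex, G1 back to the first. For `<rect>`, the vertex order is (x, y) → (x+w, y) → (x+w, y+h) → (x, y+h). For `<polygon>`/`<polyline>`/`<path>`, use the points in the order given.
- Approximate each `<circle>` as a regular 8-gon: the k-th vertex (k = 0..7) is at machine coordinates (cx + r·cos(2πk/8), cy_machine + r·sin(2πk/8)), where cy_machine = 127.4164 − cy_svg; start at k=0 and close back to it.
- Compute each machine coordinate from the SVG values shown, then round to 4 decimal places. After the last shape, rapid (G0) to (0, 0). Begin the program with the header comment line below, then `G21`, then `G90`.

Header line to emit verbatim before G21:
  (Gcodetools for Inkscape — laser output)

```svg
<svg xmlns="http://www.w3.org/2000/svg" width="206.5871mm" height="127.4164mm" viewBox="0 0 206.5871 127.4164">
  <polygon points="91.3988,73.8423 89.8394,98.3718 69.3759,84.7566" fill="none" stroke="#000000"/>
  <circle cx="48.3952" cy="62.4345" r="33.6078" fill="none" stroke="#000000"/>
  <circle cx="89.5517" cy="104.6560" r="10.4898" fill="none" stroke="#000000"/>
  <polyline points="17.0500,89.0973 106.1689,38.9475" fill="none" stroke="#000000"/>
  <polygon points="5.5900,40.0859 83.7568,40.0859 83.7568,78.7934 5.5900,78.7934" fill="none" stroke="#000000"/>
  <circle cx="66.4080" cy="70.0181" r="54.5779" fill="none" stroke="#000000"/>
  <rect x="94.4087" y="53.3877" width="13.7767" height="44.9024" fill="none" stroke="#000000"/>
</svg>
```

(Gcodetools for Inkscape — laser output)
G21
G90
G0 X91.3988 Y53.5741
M4 S541
G01 X89.8394 Y29.0446 F2121
G01 X69.3759 Y42.6598
G01 X91.3988 Y53.5741
M5
G0 X82.0030 Y64.9819
M4 S541
G01 X72.1595 Y88.7462 F2121
G01 X48.3952 Y98.5897
G01 X24.6309 Y88.7462
G01 X14.7874 Y64.9819
G01 X24.6309 Y41.2176
G01 X48.3952 Y31.3741
G01 X72.1595 Y41.2176
G01 X82.0030 Y64.9819
M5
G0 X100.0415 Y22.7604
M4 S541
G01 X96.9691 Y30.1778 F2121
G01 X89.5517 Y33.2502
G01 X82.1343 Y30.1778
G01 X79.0619 Y22.7604
G01 X82.1343 Y15.3430
G01 X89.5517 Y12.2706
G01 X96.9691 Y15.3430
G01 X100.0415 Y22.7604
M5
G0 X17.0500 Y38.3191
M4 S541
G01 X106.1689 Y88.4689 F2121
M5
G0 X5.5900 Y87.3305
M4 S541
G01 X83.7568 Y87.3305 F2121
G01 X83.7568 Y48.6230
G01 X5.5900 Y48.6230
G01 X5.5900 Y87.3305
M5
G0 X120.9859 Y57.3983
M4 S541
G01 X105.0004 Y95.9907 F2121
G01 X66.4080 Y111.9762
G01 X27.8156 Y95.9907
G01 X11.8301 Y57.3983
G01 X27.8156 Y18.8059
G01 X66.4080 Y2.8204
G01 X105.0004 Y18.8059
G01 X120.9859 Y57.3983
M5
G0 X94.4087 Y74.0287
M4 S541
G01 X108.1854 Y74.0287 F2121
G01 X108.1854 Y29.1263
G01 X94.4087 Y29.1263
G01 X94.4087 Y74.0287
M5
G0 X0.0000 Y0.0000

viewBox `0 0 206.5871 127.4164` with mm width/height → 1 unit = 1 mm. Flip: y_m = 127.4164 − y_svg.

**Shape 1** — `<polygon>` regular polygon, stroke `#000000` → score (S541, F2121). Machine vertices: (91.3988,53.5741) → (89.8394,29.0446) → (69.3759,42.6598) → (91.3988,53.5741). Closed: final G1 returns to the first vertex.

**Shape 2** — `<circle>` circle, stroke `#000000` → score (S541, F2121). Machine vertices: (82.0030,64.9819) → (72.1595,88.7462) → (48.3952,98.5897) → (24.6309,88.7462) → (14.7874,64.9819) → (24.6309,41.2176) → (48.3952,31.3741) → (72.1595,41.2176) → (82.0030,64.9819). Closed: final G1 returns to the first vertex.

**Shape 3** — `<circle>` circle, stroke `#000000` → score (S541, F2121). Machine vertices: (100.0415,22.7604) → (96.9691,30.1778) → (89.5517,33.2502) → (82.1343,30.1778) → (79.0619,22.7604) → (82.1343,15.3430) → (89.5517,12.2706) → (96.9691,15.3430) → (100.0415,22.7604). Closed: final G1 returns to the first vertex.

**Shape 4** — `<polyline>` line segment, stroke `#000000` → score (S541, F2121). Machine vertices: (17.0500,38.3191) → (106.1689,88.4689). Open path.

**Shape 5** — `<polygon>` rectangle, stroke `#000000` → score (S541, F2121). Machine vertices: (5.5900,87.3305) → (83.7568,87.3305) → (83.7568,48.6230) → (5.5900,48.6230) → (5.5900,87.3305). Closed: final G1 returns to the first vertex.

**Shape 6** — `<circle>` circle, stroke `#000000` → score (S541, F2121). Machine vertices: (120.9859,57.3983) → (105.0004,95.9907) → (66.4080,111.9762) → (27.8156,95.9907) → (11.8301,57.3983) → (27.8156,18.8059) → (66.4080,2.8204) → (105.0004,18.8059) → (120.9859,57.3983). Closed: final G1 returns to the first vertex.

**Shape 7** — `<rect>` rectangle, stroke `#000000` → score (S541, F2121). Machine vertices: (94.4087,74.0287) → (108.1854,74.0287) → (108.1854,29.1263) → (94.4087,29.1263) → (94.4087,74.0287). Closed: final G1 returns to the first vertex.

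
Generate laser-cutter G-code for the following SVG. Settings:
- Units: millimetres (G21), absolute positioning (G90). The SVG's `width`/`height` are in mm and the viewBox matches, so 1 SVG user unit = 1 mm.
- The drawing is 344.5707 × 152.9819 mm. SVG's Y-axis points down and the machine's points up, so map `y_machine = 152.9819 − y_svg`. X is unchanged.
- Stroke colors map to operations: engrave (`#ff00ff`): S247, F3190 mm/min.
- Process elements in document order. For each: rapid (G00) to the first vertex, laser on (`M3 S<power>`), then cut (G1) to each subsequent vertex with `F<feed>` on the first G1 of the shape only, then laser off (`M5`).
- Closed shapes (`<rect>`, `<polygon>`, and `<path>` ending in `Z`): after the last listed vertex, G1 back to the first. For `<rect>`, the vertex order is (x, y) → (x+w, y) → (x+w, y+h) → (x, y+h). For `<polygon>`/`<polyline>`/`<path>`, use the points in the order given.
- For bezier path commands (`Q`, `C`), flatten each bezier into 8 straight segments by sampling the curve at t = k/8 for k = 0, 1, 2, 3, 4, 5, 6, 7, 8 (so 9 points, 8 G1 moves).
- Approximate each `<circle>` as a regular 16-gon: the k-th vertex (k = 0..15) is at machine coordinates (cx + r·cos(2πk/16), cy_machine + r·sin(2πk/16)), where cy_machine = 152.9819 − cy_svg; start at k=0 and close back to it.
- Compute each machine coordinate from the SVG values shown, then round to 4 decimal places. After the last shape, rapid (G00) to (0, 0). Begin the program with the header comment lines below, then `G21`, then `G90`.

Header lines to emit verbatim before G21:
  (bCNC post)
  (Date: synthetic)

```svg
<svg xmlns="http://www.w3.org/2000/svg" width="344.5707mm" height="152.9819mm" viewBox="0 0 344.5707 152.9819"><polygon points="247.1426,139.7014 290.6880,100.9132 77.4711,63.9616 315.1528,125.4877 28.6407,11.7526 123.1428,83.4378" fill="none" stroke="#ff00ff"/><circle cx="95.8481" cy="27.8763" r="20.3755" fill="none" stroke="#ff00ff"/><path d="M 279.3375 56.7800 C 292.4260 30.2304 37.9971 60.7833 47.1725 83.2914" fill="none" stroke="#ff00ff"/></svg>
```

(bCNC post)
(Date: synthetic)
G21
G90
G00 X247.1426 Y13.2805
M3 S247
G1 X290.6880 Y52.0687 F3190
G1 X77.4711 Y89.0203
G1 X315.1528 Y27.4942
G1 X28.6407 Y141.2293
G1 X123.1428 Y69.5441
G1 X247.1426 Y13.2805
M5
G00 X116.2236 Y125.1056
M3 S247
G1 X114.6726 Y132.9030 F3190
G1 X110.2558 Y139.5133
G1 X103.6455 Y143.9301
G1 X95.8481 Y145.4811
G1 X88.0507 Y143.9301
G1 X81.4404 Y139.5133
G1 X77.0236 Y132.9030
G1 X75.4726 Y125.1056
G1 X77.0236 Y117.3082
G1 X81.4404 Y110.6979
G1 X88.0507 Y106.2811
G1 X95.8481 Y104.7301
G1 X103.6455 Y106.2811
G1 X110.2558 Y110.6979
G1 X114.6726 Y117.3082
G1 X116.2236 Y125.1056
M5
G00 X279.3375 Y96.2019
M3 S247
G1 X272.7432 Y103.6086 F3190
G1 X247.2931 Y106.4253
G1 X209.2115 Y105.4156
G1 X164.7224 Y101.3428
G1 X120.0499 Y94.9705
G1 X81.4180 Y87.0620
G1 X55.0508 Y78.3809
G1 X47.1725 Y69.6905
M5
G00 X0.0000 Y0.0000

viewBox `0 0 344.5707 152.9819` with mm width/height → 1 unit = 1 mm. Flip: y_m = 152.9819 − y_svg.

**Shape 1** — `<polygon>` closed polygon, stroke `#ff00ff` → engrave (S247, F3190). Machine vertices: (247.1426,13.2805) → (290.6880,52.0687) → (77.4711,89.0203) → (315.1528,27.4942) → (28.6407,141.2293) → (123.1428,69.5441) → (247.1426,13.2805). Closed: final G1 returns to the first vertex.

**Shape 2** — `<circle>` circle, stroke `#ff00ff` → engrave (S247, F3190). Machine vertices: (116.2236,125.1056) → (114.6726,132.9030) → (110.2558,139.5133) → (103.6455,143.9301) → (95.8481,145.4811) → (88.0507,143.9301) → (81.4404,139.5133) → (77.0236,132.9030) → (75.4726,125.1056) → (77.0236,117.3082) → (81.4404,110.6979) → (88.0507,106.2811) → (95.8481,104.7301) → (103.6455,106.2811) → (110.2558,110.6979) → (114.6726,117.3082) → (116.2236,125.1056). Closed: final G1 returns to the first vertex.

**Shape 3** — `<path>` cubic bezier, stroke `#ff00ff` → engrave (S247, F3190). Control points (SVG): P0=(279.3375,56.7800), P1=(292.4260,30.2304), P2=(37.9971,60.7833), P3=(47.1725,83.2914); sampled at t=k/8. Machine vertices: (279.3375,96.2019) → (272.7432,103.6086) → (247.2931,106.4253) → (209.2115,105.4156) → (164.7224,101.3428) → (120.0499,94.9705) → (81.4180,87.0620) → (55.0508,78.3809) → (47.1725,69.6905). Open path.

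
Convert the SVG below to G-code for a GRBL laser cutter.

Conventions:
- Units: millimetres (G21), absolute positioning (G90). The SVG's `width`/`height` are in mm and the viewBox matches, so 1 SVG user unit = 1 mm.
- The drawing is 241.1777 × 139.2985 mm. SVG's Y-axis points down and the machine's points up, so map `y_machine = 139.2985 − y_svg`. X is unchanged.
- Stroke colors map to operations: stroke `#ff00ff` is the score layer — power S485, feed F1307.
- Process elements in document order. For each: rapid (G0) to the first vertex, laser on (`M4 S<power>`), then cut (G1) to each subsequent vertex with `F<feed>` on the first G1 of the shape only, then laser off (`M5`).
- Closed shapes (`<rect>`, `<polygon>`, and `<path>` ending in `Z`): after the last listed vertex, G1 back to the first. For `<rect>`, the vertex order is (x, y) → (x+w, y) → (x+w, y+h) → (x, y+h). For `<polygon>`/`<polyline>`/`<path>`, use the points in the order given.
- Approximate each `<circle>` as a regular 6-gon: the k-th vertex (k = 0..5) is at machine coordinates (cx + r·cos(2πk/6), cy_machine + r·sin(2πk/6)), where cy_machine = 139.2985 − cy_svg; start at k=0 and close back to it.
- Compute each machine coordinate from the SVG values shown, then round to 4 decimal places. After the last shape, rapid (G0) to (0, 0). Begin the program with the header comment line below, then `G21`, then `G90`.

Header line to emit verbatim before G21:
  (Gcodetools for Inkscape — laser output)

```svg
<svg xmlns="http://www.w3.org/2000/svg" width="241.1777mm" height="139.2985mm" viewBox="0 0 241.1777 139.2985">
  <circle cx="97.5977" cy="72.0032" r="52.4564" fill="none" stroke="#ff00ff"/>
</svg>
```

Since the viewBox matches the mm dimensions, user units are millimetres directly. The only transform is the Y-flip y_m = 139.2985 − y_svg.

Shape 1 is a circle drawn with `<circle>`. Its stroke #ff00ff means score at S485, F1307. After flipping Y the toolpath is (150.0541,67.2953) → (123.8259,112.7239) → (71.3695,112.7239) → (45.1413,67.2953) → (71.3695,21.8667) → (123.8259,21.8667) → (150.0541,67.2953), returning to the start.

(Gcodetools for Inkscape — laser output)
G21
G90
G0 X150.0541 Y67.2953
M4 S485
G1 X123.8259 Y112.7239 F1307
G1 X71.3695 Y112.7239
G1 X45.1413 Y67.2953
G1 X71.3695 Y21.8667
G1 X123.8259 Y21.8667
G1 X150.0541 Y67.2953
M5
G0 X0.0000 Y0.0000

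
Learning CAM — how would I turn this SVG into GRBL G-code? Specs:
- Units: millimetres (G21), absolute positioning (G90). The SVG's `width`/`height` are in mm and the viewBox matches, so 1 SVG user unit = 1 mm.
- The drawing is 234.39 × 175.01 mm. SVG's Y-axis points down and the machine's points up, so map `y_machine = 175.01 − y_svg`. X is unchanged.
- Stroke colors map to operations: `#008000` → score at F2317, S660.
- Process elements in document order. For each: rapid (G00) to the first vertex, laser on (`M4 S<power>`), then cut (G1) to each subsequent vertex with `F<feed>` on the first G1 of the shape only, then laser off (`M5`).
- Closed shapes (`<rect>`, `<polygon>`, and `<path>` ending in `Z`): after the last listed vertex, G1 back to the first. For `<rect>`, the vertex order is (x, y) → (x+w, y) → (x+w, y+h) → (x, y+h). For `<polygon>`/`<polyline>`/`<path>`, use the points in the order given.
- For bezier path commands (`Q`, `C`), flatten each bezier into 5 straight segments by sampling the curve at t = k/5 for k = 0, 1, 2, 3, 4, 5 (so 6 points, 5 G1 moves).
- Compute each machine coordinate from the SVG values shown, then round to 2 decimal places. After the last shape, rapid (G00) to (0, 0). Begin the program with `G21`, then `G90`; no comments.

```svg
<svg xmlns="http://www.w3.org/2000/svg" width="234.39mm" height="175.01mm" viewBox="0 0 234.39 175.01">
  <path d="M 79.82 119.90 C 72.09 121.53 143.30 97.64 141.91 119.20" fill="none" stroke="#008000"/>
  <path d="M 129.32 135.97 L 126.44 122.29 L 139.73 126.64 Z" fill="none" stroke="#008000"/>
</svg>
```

G21
G90
G00 X79.82 Y55.11
M4 S660
G1 X83.44 Y56.63 F2317
G1 X98.74 Y60.86
G1 X118.43 Y64.41
G1 X135.24 Y63.86
G1 X141.91 Y55.81
M5
G00 X129.32 Y39.04
M4 S660
G1 X126.44 Y52.72 F2317
G1 X139.73 Y48.37
G1 X129.32 Y39.04
M5
G00 X0.00 Y0.00

1 u = 1 mm; y_m = 175.01 − y.

[1] `<path>` cubic bezier, #008000→score S660 F2317: (79.82,55.11) → (83.44,56.63) → (98.74,60.86) → (118.43,64.41) → (135.24,63.86) → (141.91,55.81)

[2] `<path>` regular polygon, #008000→score S660 F2317: (129.32,39.04) → (126.44,52.72) → (139.73,48.37) → (129.32,39.04) (closed)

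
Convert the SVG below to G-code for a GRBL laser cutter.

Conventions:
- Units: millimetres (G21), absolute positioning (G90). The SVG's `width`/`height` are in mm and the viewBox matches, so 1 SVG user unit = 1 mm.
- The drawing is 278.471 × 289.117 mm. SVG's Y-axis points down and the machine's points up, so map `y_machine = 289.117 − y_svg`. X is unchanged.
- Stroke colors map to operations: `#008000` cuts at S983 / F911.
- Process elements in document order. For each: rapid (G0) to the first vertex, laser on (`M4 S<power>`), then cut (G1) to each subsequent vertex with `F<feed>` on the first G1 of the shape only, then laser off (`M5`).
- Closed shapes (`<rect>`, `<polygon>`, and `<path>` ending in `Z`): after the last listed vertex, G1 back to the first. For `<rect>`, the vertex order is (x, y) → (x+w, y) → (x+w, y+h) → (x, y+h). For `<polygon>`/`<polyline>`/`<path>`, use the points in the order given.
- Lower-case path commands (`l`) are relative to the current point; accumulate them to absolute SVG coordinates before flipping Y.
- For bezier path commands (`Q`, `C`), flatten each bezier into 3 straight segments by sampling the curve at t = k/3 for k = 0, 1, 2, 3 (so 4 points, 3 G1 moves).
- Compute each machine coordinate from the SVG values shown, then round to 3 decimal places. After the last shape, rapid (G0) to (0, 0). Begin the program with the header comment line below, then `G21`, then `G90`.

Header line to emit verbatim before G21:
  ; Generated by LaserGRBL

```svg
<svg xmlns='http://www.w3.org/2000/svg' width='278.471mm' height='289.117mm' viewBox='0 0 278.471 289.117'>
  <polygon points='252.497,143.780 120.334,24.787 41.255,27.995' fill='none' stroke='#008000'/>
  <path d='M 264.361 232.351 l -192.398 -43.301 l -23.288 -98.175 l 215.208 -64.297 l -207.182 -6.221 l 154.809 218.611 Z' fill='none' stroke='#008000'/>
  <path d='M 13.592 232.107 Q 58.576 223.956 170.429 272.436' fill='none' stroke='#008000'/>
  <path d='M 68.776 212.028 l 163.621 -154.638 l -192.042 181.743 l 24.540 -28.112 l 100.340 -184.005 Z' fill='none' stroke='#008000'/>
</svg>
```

viewBox `0 0 278.471 289.117` with mm width/height → 1 unit = 1 mm. Flip: y_m = 289.117 − y_svg.

**Shape 1** — `<polygon>` closed polygon, stroke `#008000` → cut (S983, F911). Machine vertices: (252.497,145.337) → (120.334,264.330) → (41.255,261.122) → (252.497,145.337). Closed: final G1 returns to the first vertex.

**Shape 2** — `<path>` closed polygon, stroke `#008000` → cut (S983, F911). Machine vertices: (264.361,56.766) → (71.963,100.067) → (48.675,198.242) → (263.883,262.539) → (56.701,268.760) → (211.510,50.149) → (264.361,56.766). Closed: final G1 returns to the first vertex.

**Shape 3** — `<path>` quadratic bezier, stroke `#008000` → cut (S983, F911). Control points (SVG): P0=(13.592,232.107), P1=(58.576,223.956), P2=(170.429,272.436); sampled at t=k/3. Machine vertices: (13.592,57.010) → (51.011,56.152) → (103.290,42.709) → (170.429,16.681). Open path.

**Shape 4** — `<path>` closed polygon, stroke `#008000` → cut (S983, F911). Machine vertices: (68.776,77.089) → (232.397,231.727) → (40.355,49.984) → (64.895,78.096) → (165.235,262.101) → (68.776,77.089). Closed: final G1 returns to the first vertex.

; Generated by LaserGRBL
G21
G90
G0 X252.497 Y145.337
M4 S983
G1 X120.334 Y264.330 F911
G1 X41.255 Y261.122
G1 X252.497 Y145.337
M5
G0 X264.361 Y56.766
M4 S983
G1 X71.963 Y100.067 F911
G1 X48.675 Y198.242
G1 X263.883 Y262.539
G1 X56.701 Y268.760
G1 X211.510 Y50.149
G1 X264.361 Y56.766
M5
G0 X13.592 Y57.010
M4 S983
G1 X51.011 Y56.152 F911
G1 X103.290 Y42.709
G1 X170.429 Y16.681
M5
G0 X68.776 Y77.089
M4 S983
G1 X232.397 Y231.727 F911
G1 X40.355 Y49.984
G1 X64.895 Y78.096
G1 X165.235 Y262.101
G1 X68.776 Y77.089
M5
G0 X0.000 Y0.000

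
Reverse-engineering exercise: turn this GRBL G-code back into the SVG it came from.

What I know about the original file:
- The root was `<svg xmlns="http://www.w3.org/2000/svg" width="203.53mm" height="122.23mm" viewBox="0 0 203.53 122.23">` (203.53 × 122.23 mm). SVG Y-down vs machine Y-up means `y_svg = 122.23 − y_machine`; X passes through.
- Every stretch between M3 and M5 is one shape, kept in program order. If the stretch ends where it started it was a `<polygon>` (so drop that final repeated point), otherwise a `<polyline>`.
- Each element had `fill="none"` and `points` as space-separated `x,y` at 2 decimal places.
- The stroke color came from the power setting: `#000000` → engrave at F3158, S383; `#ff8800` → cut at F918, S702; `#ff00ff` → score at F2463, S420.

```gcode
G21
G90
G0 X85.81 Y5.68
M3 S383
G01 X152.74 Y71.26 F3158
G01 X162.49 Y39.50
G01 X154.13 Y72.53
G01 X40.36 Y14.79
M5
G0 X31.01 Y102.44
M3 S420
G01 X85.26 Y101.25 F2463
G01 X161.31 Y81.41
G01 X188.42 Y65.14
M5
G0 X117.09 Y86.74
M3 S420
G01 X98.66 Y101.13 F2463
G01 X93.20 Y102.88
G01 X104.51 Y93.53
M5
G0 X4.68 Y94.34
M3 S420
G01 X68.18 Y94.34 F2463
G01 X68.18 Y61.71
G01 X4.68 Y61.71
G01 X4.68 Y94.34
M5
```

<svg xmlns="http://www.w3.org/2000/svg" width="203.53mm" height="122.23mm" viewBox="0 0 203.53 122.23">
  <polyline points="85.81,116.55 152.74,50.97 162.49,82.73 154.13,49.70 40.36,107.44" fill="none" stroke="#000000"/>
  <polyline points="31.01,19.79 85.26,20.98 161.31,40.82 188.42,57.09" fill="none" stroke="#ff00ff"/>
  <polyline points="117.09,35.49 98.66,21.10 93.20,19.35 104.51,28.70" fill="none" stroke="#ff00ff"/>
  <polygon points="4.68,27.89 68.18,27.89 68.18,60.52 4.68,60.52" fill="none" stroke="#ff00ff"/>
</svg>

Machine Y-up, SVG Y-down with viewBox height 122.23, so y_svg = 122.23 − y_machine; X carries over.

Run 1: power S383 maps to stroke `#000000` (engrave). The run is open, so emit a `<polyline>` with points (Y-flipped): 85.81,116.55 152.74,50.97 162.49,82.73 154.13,49.70 40.36,107.44.

Run 2: S420 ⇒ score layer `#ff00ff`. The run is open, so emit a `<polyline>` with points (Y-flipped): 31.01,19.79 85.26,20.98 161.31,40.82 188.42,57.09.

Run 3: the run's S420 means `#ff00ff` (score). The run is open, so emit a `<polyline>` with points (Y-flipped): 117.09,35.49 98.66,21.10 93.20,19.35 104.51,28.70.

Run 4: power S420 maps to stroke `#ff00ff` (score). The run returns to its start, so emit a `<polygon>` with points (Y-flipped): 4.68,27.89 68.18,27.89 68.18,60.52 4.68,60.52.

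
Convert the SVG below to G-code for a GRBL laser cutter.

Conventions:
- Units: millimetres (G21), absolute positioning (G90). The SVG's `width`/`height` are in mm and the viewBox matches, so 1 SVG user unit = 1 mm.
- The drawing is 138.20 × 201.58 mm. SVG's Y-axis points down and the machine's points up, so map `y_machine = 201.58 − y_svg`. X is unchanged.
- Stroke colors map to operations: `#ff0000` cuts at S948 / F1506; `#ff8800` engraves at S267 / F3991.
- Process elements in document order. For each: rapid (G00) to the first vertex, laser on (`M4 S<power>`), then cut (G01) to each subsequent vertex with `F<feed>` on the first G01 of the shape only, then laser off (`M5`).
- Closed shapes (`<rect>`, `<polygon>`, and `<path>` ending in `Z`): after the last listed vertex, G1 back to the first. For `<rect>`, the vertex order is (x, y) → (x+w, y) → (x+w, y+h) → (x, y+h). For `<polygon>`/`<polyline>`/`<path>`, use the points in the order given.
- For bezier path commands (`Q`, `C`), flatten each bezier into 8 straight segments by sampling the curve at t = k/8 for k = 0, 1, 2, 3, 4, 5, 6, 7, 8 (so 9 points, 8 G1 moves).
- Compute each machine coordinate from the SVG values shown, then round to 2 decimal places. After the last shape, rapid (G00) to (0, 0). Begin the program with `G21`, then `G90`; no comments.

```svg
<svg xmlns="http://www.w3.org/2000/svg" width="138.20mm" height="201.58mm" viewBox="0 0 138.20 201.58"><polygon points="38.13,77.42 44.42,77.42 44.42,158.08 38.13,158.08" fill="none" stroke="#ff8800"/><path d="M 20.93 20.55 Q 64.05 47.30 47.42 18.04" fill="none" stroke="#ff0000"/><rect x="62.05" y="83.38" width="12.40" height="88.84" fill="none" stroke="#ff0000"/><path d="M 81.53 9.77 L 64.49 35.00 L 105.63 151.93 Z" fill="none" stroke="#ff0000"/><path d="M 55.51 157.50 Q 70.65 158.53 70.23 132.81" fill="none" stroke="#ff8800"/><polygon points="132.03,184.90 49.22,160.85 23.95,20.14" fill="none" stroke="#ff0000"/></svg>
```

1 u = 1 mm; y_m = 201.58 − y.

[1] `<polygon>` rectangle, #ff8800→engrave S267 F3991: (38.13,124.16) → (44.42,124.16) → (44.42,43.50) → (38.13,43.50) → (38.13,124.16) (closed)

[2] `<path>` quadratic bezier, #ff0000→cut S948 F1506: (20.93,181.03) → (30.78,175.22) → (38.76,171.16) → (44.87,168.84) → (49.11,168.28) → (51.49,169.47) → (52.00,172.41) → (50.64,177.10) → (47.42,183.54)

[3] `<rect>` rectangle, #ff0000→cut S948 F1506: (62.05,118.20) → (74.45,118.20) → (74.45,29.36) → (62.05,29.36) → (62.05,118.20) (closed)

[4] `<path>` closed polygon, #ff0000→cut S948 F1506: (81.53,191.81) → (64.49,166.58) → (105.63,49.65) → (81.53,191.81) (closed)

[5] `<path>` quadratic bezier, #ff8800→engrave S267 F3991: (55.51,44.08) → (59.05,44.24) → (62.11,45.24) → (64.68,47.07) → (66.76,49.74) → (68.36,53.24) → (69.47,57.58) → (70.09,62.76) → (70.23,68.77)

[6] `<polygon>` closed polygon, #ff0000→cut S948 F1506: (132.03,16.68) → (49.22,40.73) → (23.95,181.44) → (132.03,16.68) (closed)

G21
G90
G00 X38.13 Y124.16
M4 S267
G01 X44.42 Y124.16 F3991
G01 X44.42 Y43.50
G01 X38.13 Y43.50
G01 X38.13 Y124.16
M5
G00 X20.93 Y181.03
M4 S948
G01 X30.78 Y175.22 F1506
G01 X38.76 Y171.16
G01 X44.87 Y168.84
G01 X49.11 Y168.28
G01 X51.49 Y169.47
G01 X52.00 Y172.41
G01 X50.64 Y177.10
G01 X47.42 Y183.54
M5
G00 X62.05 Y118.20
M4 S948
G01 X74.45 Y118.20 F1506
G01 X74.45 Y29.36
G01 X62.05 Y29.36
G01 X62.05 Y118.20
M5
G00 X81.53 Y191.81
M4 S948
G01 X64.49 Y166.58 F1506
G01 X105.63 Y49.65
G01 X81.53 Y191.81
M5
G00 X55.51 Y44.08
M4 S267
G01 X59.05 Y44.24 F3991
G01 X62.11 Y45.24
G01 X64.68 Y47.07
G01 X66.76 Y49.74
G01 X68.36 Y53.24
G01 X69.47 Y57.58
G01 X70.09 Y62.76
G01 X70.23 Y68.77
M5
G00 X132.03 Y16.68
M4 S948
G01 X49.22 Y40.73 F1506
G01 X23.95 Y181.44
G01 X132.03 Y16.68
M5
G00 X0.00 Y0.00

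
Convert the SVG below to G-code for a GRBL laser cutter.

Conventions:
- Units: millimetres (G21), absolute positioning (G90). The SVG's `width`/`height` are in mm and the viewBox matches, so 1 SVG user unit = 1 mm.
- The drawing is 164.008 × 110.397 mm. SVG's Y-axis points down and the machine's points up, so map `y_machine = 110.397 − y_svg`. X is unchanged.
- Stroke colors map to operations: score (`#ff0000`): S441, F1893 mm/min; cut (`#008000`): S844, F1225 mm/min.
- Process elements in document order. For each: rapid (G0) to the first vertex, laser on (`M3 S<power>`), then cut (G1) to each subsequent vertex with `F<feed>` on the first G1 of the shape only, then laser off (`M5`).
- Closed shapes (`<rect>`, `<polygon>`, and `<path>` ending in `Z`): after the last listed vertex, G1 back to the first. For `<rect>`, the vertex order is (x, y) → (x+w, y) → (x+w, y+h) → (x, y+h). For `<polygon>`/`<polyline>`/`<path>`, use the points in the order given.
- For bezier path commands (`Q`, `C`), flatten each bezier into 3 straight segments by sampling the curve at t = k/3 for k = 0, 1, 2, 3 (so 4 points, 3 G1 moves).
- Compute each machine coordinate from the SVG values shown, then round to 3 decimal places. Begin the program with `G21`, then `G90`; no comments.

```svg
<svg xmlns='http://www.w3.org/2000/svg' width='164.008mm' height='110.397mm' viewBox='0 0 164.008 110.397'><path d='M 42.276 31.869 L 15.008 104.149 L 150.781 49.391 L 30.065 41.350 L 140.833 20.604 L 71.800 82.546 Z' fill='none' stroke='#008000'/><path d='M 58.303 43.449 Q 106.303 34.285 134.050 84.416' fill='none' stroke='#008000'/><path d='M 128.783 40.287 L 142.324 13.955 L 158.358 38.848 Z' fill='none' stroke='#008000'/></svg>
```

Since the viewBox matches the mm dimensions, user units are millimetres directly. The only transform is the Y-flip y_m = 110.397 − y_svg.

Shape 1 is a closed polygon drawn with `<path>`. Its stroke #008000 means cut at S844, F1225. After flipping Y the toolpath is (42.276,78.528) → (15.008,6.248) → (150.781,61.006) → (30.065,69.047) → (140.833,89.793) → (71.800,27.851) → (42.276,78.528), returning to the start.

Shape 2 is a quadratic bezier drawn with `<path>`. Its stroke #008000 means cut at S844, F1225. After flipping Y the toolpath is (58.303,66.948) → (88.053,66.469) → (113.302,52.813) → (134.050,25.981).

Shape 3 is a regular polygon drawn with `<path>`. Its stroke #008000 means cut at S844, F1225. After flipping Y the toolpath is (128.783,70.110) → (142.324,96.442) → (158.358,71.549) → (128.783,70.110), returning to the start.

G21
G90
G0 X42.276 Y78.528
M3 S844
G1 X15.008 Y6.248 F1225
G1 X150.781 Y61.006
G1 X30.065 Y69.047
G1 X140.833 Y89.793
G1 X71.800 Y27.851
G1 X42.276 Y78.528
M5
G0 X58.303 Y66.948
M3 S844
G1 X88.053 Y66.469 F1225
G1 X113.302 Y52.813
G1 X134.050 Y25.981
M5
G0 X128.783 Y70.110
M3 S844
G1 X142.324 Y96.442 F1225
G1 X158.358 Y71.549
G1 X128.783 Y70.110
M5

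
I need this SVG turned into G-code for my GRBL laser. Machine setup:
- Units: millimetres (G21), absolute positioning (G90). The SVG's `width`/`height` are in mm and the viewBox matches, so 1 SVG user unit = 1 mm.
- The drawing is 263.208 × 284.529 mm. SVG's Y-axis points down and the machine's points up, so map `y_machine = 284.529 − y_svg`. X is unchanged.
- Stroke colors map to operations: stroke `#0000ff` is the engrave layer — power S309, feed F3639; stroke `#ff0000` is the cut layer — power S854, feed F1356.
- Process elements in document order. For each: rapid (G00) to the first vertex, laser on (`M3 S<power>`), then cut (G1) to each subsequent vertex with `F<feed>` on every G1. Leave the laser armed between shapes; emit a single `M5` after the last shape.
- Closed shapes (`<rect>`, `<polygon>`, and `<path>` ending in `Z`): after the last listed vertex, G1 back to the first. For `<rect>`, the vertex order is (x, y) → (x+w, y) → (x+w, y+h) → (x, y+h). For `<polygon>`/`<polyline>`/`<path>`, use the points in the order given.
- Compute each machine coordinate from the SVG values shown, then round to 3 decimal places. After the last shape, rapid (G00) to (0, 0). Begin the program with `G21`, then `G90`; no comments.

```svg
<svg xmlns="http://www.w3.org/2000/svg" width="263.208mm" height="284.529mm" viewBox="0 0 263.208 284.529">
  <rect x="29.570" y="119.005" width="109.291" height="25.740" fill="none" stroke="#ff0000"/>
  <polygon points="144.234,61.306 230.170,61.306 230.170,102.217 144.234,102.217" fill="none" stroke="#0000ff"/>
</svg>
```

viewBox `0 0 263.208 284.529` with mm width/height → 1 unit = 1 mm. Flip: y_m = 284.529 − y_svg.

**Shape 1** — `<rect>` rectangle, stroke `#ff0000` → cut (S854, F1356). Machine vertices: (29.570,165.524) → (138.861,165.524) → (138.861,139.784) → (29.570,139.784) → (29.570,165.524). Closed: final G1 returns to the first vertex.

**Shape 2** — `<polygon>` rectangle, stroke `#0000ff` → engrave (S309, F3639). Machine vertices: (144.234,223.223) → (230.170,223.223) → (230.170,182.312) → (144.234,182.312) → (144.234,223.223). Closed: final G1 returns to the first vertex.

G21
G90
G00 X29.570 Y165.524
M3 S854
G1 X138.861 Y165.524 F1356
G1 X138.861 Y139.784 F1356
G1 X29.570 Y139.784 F1356
G1 X29.570 Y165.524 F1356
G00 X144.234 Y223.223
M3 S309
G1 X230.170 Y223.223 F3639
G1 X230.170 Y182.312 F3639
G1 X144.234 Y182.312 F3639
G1 X144.234 Y223.223 F3639
M5
G00 X0.000 Y0.000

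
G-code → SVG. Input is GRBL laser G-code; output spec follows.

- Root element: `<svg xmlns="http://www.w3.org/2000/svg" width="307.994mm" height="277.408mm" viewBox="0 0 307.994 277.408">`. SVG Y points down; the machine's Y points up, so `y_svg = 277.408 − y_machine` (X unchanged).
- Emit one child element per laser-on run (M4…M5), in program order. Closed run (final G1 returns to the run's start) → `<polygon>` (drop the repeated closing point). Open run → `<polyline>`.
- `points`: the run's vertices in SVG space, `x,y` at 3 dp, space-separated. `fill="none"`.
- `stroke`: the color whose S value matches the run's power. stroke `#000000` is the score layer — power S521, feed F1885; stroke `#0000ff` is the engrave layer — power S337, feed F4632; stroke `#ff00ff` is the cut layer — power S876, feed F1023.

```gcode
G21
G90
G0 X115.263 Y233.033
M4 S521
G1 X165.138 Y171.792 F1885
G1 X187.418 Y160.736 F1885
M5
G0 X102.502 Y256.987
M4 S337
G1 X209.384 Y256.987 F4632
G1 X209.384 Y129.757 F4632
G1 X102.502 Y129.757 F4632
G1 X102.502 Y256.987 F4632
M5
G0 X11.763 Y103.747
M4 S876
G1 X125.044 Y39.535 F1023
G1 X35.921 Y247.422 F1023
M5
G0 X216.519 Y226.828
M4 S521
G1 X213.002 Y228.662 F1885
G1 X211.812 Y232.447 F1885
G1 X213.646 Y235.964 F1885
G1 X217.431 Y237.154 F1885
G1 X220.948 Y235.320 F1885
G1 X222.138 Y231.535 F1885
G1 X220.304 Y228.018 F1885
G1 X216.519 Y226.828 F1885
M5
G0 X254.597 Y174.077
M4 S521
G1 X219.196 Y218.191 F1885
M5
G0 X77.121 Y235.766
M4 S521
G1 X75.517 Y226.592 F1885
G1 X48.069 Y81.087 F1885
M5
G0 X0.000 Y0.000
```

y_svg = 277.408 − y_m.

[1] S521→`#000000` (score); open run; points: 115.263,44.375 165.138,105.616 187.418,116.672

[2] S337→`#0000ff` (engrave); closed run; points: 102.502,20.421 209.384,20.421 209.384,147.651 102.502,147.651

[3] S876→`#ff00ff` (cut); open run; points: 11.763,173.661 125.044,237.873 35.921,29.986

[4] S521→`#000000` (score); closed run; points: 216.519,50.580 213.002,48.746 211.812,44.961 213.646,41.444 217.431,40.254 220.948,42.088 222.138,45.873 220.304,49.390

[5] S521→`#000000` (score); open run; points: 254.597,103.331 219.196,59.217

[6] S521→`#000000` (score); open run; points: 77.121,41.642 75.517,50.816 48.069,196.321

<svg xmlns="http://www.w3.org/2000/svg" width="307.994mm" height="277.408mm" viewBox="0 0 307.994 277.408">
  <polyline points="115.263,44.375 165.138,105.616 187.418,116.672" fill="none" stroke="#000000"/>
  <polygon points="102.502,20.421 209.384,20.421 209.384,147.651 102.502,147.651" fill="none" stroke="#0000ff"/>
  <polyline points="11.763,173.661 125.044,237.873 35.921,29.986" fill="none" stroke="#ff00ff"/>
  <polygon points="216.519,50.580 213.002,48.746 211.812,44.961 213.646,41.444 217.431,40.254 220.948,42.088 222.138,45.873 220.304,49.390" fill="none" stroke="#000000"/>
  <polyline points="254.597,103.331 219.196,59.217" fill="none" stroke="#000000"/>
  <polyline points="77.121,41.642 75.517,50.816 48.069,196.321" fill="none" stroke="#000000"/>
</svg>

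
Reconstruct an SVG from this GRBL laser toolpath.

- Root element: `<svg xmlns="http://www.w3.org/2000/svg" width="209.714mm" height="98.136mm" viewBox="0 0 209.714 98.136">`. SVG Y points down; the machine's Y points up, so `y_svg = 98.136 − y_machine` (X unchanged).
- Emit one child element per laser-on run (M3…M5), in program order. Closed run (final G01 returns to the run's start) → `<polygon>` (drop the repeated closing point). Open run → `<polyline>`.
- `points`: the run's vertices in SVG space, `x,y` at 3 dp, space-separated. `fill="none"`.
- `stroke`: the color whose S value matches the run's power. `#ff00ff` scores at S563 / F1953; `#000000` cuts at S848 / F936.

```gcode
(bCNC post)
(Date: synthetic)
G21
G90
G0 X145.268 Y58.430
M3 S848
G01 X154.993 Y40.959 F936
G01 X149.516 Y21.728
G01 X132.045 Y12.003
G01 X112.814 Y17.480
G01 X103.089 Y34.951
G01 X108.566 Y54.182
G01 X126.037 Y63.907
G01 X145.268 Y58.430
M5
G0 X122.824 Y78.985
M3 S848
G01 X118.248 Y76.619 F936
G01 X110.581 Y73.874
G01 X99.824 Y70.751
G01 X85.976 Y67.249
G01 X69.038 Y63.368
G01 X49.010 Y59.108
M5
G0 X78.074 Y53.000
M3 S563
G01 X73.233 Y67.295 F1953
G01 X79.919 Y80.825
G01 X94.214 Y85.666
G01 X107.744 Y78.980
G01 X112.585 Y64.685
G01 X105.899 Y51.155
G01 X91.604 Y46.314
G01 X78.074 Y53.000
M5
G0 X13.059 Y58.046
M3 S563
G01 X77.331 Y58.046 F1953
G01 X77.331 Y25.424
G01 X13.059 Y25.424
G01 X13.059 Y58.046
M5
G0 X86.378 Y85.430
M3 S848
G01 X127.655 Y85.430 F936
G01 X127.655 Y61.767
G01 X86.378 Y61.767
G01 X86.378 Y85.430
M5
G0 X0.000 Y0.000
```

<svg xmlns="http://www.w3.org/2000/svg" width="209.714mm" height="98.136mm" viewBox="0 0 209.714 98.136">
  <polygon points="145.268,39.706 154.993,57.177 149.516,76.408 132.045,86.133 112.814,80.656 103.089,63.185 108.566,43.954 126.037,34.229" fill="none" stroke="#000000"/>
  <polyline points="122.824,19.151 118.248,21.517 110.581,24.262 99.824,27.385 85.976,30.887 69.038,34.768 49.010,39.028" fill="none" stroke="#000000"/>
  <polygon points="78.074,45.136 73.233,30.841 79.919,17.311 94.214,12.470 107.744,19.156 112.585,33.451 105.899,46.981 91.604,51.822" fill="none" stroke="#ff00ff"/>
  <polygon points="13.059,40.090 77.331,40.090 77.331,72.712 13.059,72.712" fill="none" stroke="#ff00ff"/>
  <polygon points="86.378,12.706 127.655,12.706 127.655,36.369 86.378,36.369" fill="none" stroke="#000000"/>
</svg>

y_svg = 98.136 − y_m.

[1] S848→`#000000` (cut); closed run; points: 145.268,39.706 154.993,57.177 149.516,76.408 132.045,86.133 112.814,80.656 103.089,63.185 108.566,43.954 126.037,34.229

[2] S848→`#000000` (cut); open run; points: 122.824,19.151 118.248,21.517 110.581,24.262 99.824,27.385 85.976,30.887 69.038,34.768 49.010,39.028

[3] S563→`#ff00ff` (score); closed run; points: 78.074,45.136 73.233,30.841 79.919,17.311 94.214,12.470 107.744,19.156 112.585,33.451 105.899,46.981 91.604,51.822

[4] S563→`#ff00ff` (score); closed run; points: 13.059,40.090 77.331,40.090 77.331,72.712 13.059,72.712

[5] S848→`#000000` (cut); closed run; points: 86.378,12.706 127.655,12.706 127.655,36.369 86.378,36.369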